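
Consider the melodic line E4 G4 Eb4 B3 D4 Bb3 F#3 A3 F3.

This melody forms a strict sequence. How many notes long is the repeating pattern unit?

3

There are 9 notes; a 3-note unit gives 3 cells:
E4 G4 Eb4 | B3 D4 Bb3 | F#3 A3 F3
That's a consistent down a 4th shift per cell, and no other grouping gives one.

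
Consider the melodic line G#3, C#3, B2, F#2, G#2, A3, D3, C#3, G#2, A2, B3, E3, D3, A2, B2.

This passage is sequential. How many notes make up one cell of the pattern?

5

Try groups of 5 (3 cells in 15 notes):
G#3 C#3 B2 F#2 G#2 | A3 D3 C#3 G#2 A2 | B3 E3 D3 A2 B2
Every group is a transposition up a 2nd of the one before; no shorter unit works.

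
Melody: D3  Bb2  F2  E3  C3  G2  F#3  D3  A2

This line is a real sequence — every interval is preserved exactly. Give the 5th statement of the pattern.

Unit = 3 notes; the statements start on D3, E3, F#3, moving up a 2nd each time.
Carrying on: G#3 → A#3.
Statement 5 starts on A#3 and keeps the same exact contour: A#3 F#3 C#3.

A#3 F#3 C#3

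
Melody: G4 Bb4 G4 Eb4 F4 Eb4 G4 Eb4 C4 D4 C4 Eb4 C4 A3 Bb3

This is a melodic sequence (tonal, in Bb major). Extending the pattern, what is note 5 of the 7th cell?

A2

The unit is 5 notes. Position-5 pitches of the 3 shown cells: F4, D4, Bb3.
Carrying that down a 3rd forward: G3 → Eb3 → C3 → A2.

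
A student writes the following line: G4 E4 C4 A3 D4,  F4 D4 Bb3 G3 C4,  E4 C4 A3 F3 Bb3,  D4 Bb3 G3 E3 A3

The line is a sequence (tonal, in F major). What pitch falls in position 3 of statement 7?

Grouping in 5s, the 3rd note of each cell is C4, Bb3, A3, G3.
Each moves down a 2nd. Continuing: F3 → E3 → D3.

D3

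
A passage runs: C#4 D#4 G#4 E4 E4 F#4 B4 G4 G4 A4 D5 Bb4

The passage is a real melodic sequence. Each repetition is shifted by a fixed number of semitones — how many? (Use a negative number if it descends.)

3

With a 4-note motive the entries are C#4, E4, G4, each up a 3rd from the previous.
Counting half-steps from C#4 to E4: 3.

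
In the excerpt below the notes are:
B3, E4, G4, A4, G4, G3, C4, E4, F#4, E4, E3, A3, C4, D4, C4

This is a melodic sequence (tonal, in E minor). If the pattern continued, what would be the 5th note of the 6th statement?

The unit is 5 notes. Position-5 pitches of the 3 shown cells: G4, E4, C4.
Each moves down a 3rd. Continuing: A3 → F#3 → D3.

D3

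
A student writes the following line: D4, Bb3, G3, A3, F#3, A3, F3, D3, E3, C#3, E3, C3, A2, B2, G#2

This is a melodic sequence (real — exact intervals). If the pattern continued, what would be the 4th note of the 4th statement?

With 5-note cells, note 4 of each statement runs A3, E3, B2.
One more down a 4th gives F#2.

F#2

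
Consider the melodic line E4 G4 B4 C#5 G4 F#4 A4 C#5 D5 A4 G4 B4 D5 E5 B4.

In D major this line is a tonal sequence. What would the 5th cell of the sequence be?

Unit = 5 notes; the statements start on E4, F#4, G4, moving up a 2nd each time.
Continuing the starts: A4 → B4.
From B4 the diatonic shape gives B4 D5 F#5 G5 D5.

B4 D5 F#5 G5 D5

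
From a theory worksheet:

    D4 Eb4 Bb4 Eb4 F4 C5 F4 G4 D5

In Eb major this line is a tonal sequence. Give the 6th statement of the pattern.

Bb4 C5 G5

With a 3-note motive the entries are D4, Eb4, F4, each up a 2nd from the previous.
Extending up a 2nd: G4 → Ab4 → Bb4.
From Bb4 the diatonic shape gives Bb4 C5 G5.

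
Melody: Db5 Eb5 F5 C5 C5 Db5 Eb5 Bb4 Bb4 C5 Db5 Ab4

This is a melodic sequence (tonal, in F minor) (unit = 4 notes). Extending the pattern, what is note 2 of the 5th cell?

Ab4

Grouping in 4s, the 2nd note of each cell is Eb5, Db5, C5.
Carrying that down a 2nd forward: Bb4 → Ab4.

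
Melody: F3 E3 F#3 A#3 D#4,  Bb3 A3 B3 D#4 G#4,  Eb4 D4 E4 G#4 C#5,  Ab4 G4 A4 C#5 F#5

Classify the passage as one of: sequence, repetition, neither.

sequence

Each 5-note cell is the previous one transposed up a 4th.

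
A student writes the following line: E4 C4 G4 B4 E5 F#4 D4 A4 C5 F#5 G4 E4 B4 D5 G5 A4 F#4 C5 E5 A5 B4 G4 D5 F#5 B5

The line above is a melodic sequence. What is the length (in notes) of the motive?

There are 25 notes; a 5-note unit gives 5 cells:
E4 C4 G4 B4 E5 | F#4 D4 A4 C5 F#5 | G4 E4 B4 D5 G5 | A4 F#4 C5 E5 A5 | B4 G4 D5 F#5 B5
Each cell is the previous one up a 2nd — so the unit is 5 notes.

5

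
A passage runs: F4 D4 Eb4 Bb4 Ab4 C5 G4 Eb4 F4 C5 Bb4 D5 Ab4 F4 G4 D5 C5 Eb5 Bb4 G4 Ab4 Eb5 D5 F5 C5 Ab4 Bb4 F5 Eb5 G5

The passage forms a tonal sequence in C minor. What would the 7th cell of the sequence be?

The 6-note cells begin on F4, G4, Ab4, Bb4, C5 — each up a 2nd from the last.
Continuing the starts: D5 → Eb5.
So cell 7 is Eb5 C5 D5 Ab5 G5 Bb5.

Eb5 C5 D5 Ab5 G5 Bb5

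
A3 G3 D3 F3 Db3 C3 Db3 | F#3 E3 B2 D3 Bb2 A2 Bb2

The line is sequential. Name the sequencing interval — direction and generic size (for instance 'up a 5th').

down a 3rd

Unit = 7 notes; the statements start on A3, F#3, moving down a 3rd each time.
From A3 to F#3: down a 3rd.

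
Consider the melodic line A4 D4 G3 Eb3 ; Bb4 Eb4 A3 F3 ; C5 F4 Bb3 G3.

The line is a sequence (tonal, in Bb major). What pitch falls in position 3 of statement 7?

The unit is 4 notes. Position-3 pitches of the 3 shown cells: G3, A3, Bb3.
Carrying that up a 2nd forward: C4 → D4 → Eb4 → F4.

F4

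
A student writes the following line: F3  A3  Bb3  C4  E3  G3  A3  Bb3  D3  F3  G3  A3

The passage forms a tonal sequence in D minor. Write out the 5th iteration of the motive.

Bb2 D3 E3 F3

Unit = 4 notes; the statements start on F3, E3, D3, moving down a 2nd each time.
Continuing the starts: C3 → Bb2.
From Bb2 the diatonic shape gives Bb2 D3 E3 F3.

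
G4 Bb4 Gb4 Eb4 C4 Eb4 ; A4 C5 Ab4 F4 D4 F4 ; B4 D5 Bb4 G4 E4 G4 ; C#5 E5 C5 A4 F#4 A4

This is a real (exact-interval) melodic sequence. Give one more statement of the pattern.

The 6-note cells begin on G4, A4, B4, C#5 — each up a 2nd from the last.
From D#5 the exact shape gives D#5 F#5 D5 B4 G#4 B4.

D#5 F#5 D5 B4 G#4 B4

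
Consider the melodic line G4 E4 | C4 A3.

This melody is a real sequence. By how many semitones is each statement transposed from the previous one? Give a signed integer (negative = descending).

-7

With a 2-note motive the entries are G4, C4, each down a 5th from the previous.
Counting half-steps from G4 to C4: -7.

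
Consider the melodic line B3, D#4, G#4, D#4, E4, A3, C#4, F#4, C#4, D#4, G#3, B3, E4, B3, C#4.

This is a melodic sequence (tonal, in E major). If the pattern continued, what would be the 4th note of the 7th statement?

E3

With 5-note cells, note 4 of each statement runs D#4, C#4, B3.
Each moves down a 2nd. Continuing: A3 → G#3 → F#3 → E3.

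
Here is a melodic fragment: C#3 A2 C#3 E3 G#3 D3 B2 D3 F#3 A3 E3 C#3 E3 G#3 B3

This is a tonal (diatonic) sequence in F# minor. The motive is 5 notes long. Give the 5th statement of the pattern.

Unit = 5 notes; the statements start on C#3, D3, E3, moving up a 2nd each time.
Continuing the starts: F#3 → G#3.
Statement 5 starts on G#3 and keeps the same diatonic contour: G#3 E3 G#3 B3 D4.

G#3 E3 G#3 B3 D4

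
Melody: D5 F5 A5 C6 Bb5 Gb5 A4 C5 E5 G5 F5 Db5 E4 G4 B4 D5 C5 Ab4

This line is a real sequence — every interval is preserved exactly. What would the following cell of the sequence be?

B3 D4 F#4 A4 G4 Eb4

The 6-note cells begin on D5, A4, E4 — each down a 4th from the last.
So cell 4 is B3 D4 F#4 A4 G4 Eb4.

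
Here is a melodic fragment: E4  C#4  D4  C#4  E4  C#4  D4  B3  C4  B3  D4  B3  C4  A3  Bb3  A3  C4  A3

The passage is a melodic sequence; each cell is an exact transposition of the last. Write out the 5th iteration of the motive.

The 6-note cells begin on E4, D4, C4 — each down a 2nd from the last.
Carrying on: Bb3 → Ab3.
So cell 5 is Ab3 F3 Gb3 F3 Ab3 F3.

Ab3 F3 Gb3 F3 Ab3 F3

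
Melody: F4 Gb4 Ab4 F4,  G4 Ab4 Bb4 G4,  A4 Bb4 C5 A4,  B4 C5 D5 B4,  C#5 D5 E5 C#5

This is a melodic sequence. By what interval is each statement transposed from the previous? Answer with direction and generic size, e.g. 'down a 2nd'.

Taking 4-note groups, the heads are F4, G4, A4, B4, C#5: the pattern moves up a 2nd.
From F4 to G4: up a 2nd.

up a 2nd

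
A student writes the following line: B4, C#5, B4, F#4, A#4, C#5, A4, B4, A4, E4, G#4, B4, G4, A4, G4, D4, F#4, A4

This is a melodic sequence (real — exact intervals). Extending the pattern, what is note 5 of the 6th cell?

C4

The unit is 6 notes. Position-5 pitches of the 3 shown cells: A#4, G#4, F#4.
Carrying that down a 2nd forward: E4 → D4 → C4.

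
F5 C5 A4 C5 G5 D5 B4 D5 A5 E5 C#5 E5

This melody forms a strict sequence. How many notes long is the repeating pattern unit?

4

There are 12 notes; a 4-note unit gives 3 cells:
F5 C5 A4 C5 | G5 D5 B4 D5 | A5 E5 C#5 E5
Every group is a transposition up a 2nd of the one before; no shorter unit works.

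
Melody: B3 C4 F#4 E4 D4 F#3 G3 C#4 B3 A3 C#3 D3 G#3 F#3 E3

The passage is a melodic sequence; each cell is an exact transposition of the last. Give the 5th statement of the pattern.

Taking 5-note groups, the heads are B3, F#3, C#3: the pattern moves down a 4th.
Extending down a 4th: G#2 → D#2.
So cell 5 is D#2 E2 A#2 G#2 F#2.

D#2 E2 A#2 G#2 F#2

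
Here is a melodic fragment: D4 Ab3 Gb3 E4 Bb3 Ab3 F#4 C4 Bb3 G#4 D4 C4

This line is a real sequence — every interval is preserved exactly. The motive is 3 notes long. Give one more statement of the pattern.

A#4 E4 D4

With a 3-note motive the entries are D4, E4, F#4, G#4, each up a 2nd from the previous.
From A#4 the exact shape gives A#4 E4 D4.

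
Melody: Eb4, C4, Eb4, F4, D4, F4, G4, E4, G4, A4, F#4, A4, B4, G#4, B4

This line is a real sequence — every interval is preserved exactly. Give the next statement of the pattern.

C#5 A#4 C#5

With a 3-note motive the entries are Eb4, F4, G4, A4, B4, each up a 2nd from the previous.
From C#5 the exact shape gives C#5 A#4 C#5.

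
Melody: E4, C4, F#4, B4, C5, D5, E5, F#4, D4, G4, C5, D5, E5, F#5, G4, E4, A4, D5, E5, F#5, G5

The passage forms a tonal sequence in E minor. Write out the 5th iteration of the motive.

Taking 7-note groups, the heads are E4, F#4, G4: the pattern moves up a 2nd.
Carrying on: A4 → B4.
Statement 5 starts on B4 and keeps the same diatonic contour: B4 G4 C5 F#5 G5 A5 B5.

B4 G4 C5 F#5 G5 A5 B5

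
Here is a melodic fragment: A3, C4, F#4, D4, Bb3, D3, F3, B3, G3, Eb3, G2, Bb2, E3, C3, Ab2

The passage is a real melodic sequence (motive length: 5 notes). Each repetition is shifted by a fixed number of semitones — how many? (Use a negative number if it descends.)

With a 5-note motive the entries are A3, D3, G2, each down a 5th from the previous.
A3→D3 is 50 − 57 = -7 semitones.

-7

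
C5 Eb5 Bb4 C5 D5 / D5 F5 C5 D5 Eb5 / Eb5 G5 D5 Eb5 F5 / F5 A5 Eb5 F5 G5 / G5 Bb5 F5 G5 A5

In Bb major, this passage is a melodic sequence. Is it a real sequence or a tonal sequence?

tonal

Every note is diatonic to Bb major.
Cell 1 has +2 semitones from note 4 to 5, but cell 2 has +1 — the interval quality changes while the contour stays the same, which is the hallmark of a tonal sequence.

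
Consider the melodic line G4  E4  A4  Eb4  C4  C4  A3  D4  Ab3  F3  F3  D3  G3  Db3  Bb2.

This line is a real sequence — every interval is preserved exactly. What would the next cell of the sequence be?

Bb2 G2 C3 Gb2 Eb2

With a 5-note motive the entries are G4, C4, F3, each down a 5th from the previous.
So cell 4 is Bb2 G2 C3 Gb2 Eb2.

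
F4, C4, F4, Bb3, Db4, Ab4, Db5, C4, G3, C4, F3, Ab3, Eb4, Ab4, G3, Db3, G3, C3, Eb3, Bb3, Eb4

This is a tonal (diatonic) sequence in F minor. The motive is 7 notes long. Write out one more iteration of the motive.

Taking 7-note groups, the heads are F4, C4, G3: the pattern moves down a 4th.
So cell 4 is Db3 Ab2 Db3 G2 Bb2 F3 Bb3.

Db3 Ab2 Db3 G2 Bb2 F3 Bb3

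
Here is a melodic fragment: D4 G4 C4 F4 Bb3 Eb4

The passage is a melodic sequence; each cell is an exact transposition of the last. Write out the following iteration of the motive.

Ab3 Db4

Unit = 2 notes; the statements start on D4, C4, Bb3, moving down a 2nd each time.
From Ab3 the exact shape gives Ab3 Db4.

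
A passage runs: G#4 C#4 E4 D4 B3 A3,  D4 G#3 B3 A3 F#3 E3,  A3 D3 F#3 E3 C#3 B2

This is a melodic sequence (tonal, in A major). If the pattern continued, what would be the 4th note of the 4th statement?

Grouping in 6s, the 4th note of each cell is D4, A3, E3.
Each moves down a 4th; the next is B2.

B2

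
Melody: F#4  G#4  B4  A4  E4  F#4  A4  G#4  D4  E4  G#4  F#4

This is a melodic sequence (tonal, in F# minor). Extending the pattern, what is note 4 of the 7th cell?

B3

With 4-note cells, note 4 of each statement runs A4, G#4, F#4.
Extending down a 2nd: E4 → D4 → C#4 → B3.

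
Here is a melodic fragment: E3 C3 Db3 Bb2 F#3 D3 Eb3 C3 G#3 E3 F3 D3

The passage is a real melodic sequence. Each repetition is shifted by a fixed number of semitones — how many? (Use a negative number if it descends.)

Taking 4-note groups, the heads are E3, F#3, G#3: the pattern moves up a 2nd.
E3 to F#3 spans +2 semitones.

2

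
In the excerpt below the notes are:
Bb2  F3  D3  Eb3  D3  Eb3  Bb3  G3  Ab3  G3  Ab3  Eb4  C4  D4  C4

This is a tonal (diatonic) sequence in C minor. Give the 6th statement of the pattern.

Taking 5-note groups, the heads are Bb2, Eb3, Ab3: the pattern moves up a 4th.
Extending up a 4th: D4 → G4 → C5.
So cell 6 is C5 G5 Eb5 F5 Eb5.

C5 G5 Eb5 F5 Eb5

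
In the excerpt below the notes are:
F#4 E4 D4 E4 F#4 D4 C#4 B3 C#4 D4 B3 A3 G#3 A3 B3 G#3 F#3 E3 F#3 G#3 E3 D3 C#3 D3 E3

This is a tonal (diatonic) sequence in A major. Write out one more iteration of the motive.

Taking 5-note groups, the heads are F#4, D4, B3, G#3, E3: the pattern moves down a 3rd.
So cell 6 is C#3 B2 A2 B2 C#3.

C#3 B2 A2 B2 C#3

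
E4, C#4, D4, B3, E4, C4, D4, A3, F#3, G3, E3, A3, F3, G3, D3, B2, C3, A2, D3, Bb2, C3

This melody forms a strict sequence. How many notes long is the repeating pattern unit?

7

21 notes total. Splitting into 3 groups of 7:
E4 C#4 D4 B3 E4 C4 D4 | A3 F#3 G3 E3 A3 F3 G3 | D3 B2 C3 A2 D3 Bb2 C3
Every group is a transposition down a 5th of the one before; no shorter unit works.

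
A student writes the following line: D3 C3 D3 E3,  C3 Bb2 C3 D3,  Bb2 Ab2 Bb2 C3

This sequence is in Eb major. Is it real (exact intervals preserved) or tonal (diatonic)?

Each cell has the same semitone pattern (-2, 2, 2) — intervals are preserved exactly.
And E3 lies outside Eb major, so the sequence is real rather than tonal.

real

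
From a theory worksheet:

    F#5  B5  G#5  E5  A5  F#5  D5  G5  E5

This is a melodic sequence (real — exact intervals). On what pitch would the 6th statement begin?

Ab4

The 3-note cells begin on F#5, E5, D5 — each down a 2nd from the last.
Continuing: C5 → Bb4 → Ab4. Statement 6 starts on Ab4.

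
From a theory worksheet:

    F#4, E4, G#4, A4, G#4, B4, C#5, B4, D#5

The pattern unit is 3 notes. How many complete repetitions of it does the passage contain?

3

9 notes in groups of 3 gives 9/3 = 3 statements.
Starts: F#4, A4, C#5 — each up a 3rd.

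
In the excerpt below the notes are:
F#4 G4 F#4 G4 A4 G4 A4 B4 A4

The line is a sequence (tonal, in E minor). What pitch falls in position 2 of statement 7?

F#5

The unit is 3 notes. Position-2 pitches of the 3 shown cells: G4, A4, B4.
Extending up a 2nd: C5 → D5 → E5 → F#5.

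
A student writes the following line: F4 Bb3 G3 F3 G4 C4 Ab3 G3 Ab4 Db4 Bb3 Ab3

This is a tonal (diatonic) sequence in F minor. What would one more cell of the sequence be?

Bb4 Eb4 C4 Bb3

Taking 4-note groups, the heads are F4, G4, Ab4: the pattern moves up a 2nd.
So cell 4 is Bb4 Eb4 C4 Bb3.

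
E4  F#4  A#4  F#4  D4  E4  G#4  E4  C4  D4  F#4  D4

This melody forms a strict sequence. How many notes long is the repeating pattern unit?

4

12 notes total. Splitting into 3 groups of 4:
E4 F#4 A#4 F#4 | D4 E4 G#4 E4 | C4 D4 F#4 D4
That's a consistent down a 2nd shift per cell, and no other grouping gives one.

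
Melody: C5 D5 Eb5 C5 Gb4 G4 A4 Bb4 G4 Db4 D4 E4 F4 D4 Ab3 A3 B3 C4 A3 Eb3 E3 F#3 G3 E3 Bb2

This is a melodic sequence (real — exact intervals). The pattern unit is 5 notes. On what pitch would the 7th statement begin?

Taking 5-note groups, the heads are C5, G4, D4, A3, E3: the pattern moves down a 4th.
Extending the heads down a 4th: B2 → F#2.

F#2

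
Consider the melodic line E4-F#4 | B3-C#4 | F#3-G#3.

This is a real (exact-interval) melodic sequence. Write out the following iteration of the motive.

The 2-note cells begin on E4, B3, F#3 — each down a 4th from the last.
From C#3 the exact shape gives C#3 D#3.

C#3 D#3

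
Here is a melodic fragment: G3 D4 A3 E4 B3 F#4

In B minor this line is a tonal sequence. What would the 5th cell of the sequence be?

D4 A4

Taking 2-note groups, the heads are G3, A3, B3: the pattern moves up a 2nd.
Continuing the starts: C#4 → D4.
So cell 5 is D4 A4.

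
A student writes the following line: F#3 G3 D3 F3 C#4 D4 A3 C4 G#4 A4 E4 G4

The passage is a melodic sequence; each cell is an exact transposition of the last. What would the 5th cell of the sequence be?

A#5 B5 F#5 A5

The 4-note cells begin on F#3, C#4, G#4 — each up a 5th from the last.
Extending up a 5th: D#5 → A#5.
Statement 5 starts on A#5 and keeps the same exact contour: A#5 B5 F#5 A5.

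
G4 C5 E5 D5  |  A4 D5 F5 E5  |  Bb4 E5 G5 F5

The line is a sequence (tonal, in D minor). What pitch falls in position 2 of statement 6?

With 4-note cells, note 2 of each statement runs C5, D5, E5.
Extending up a 2nd: F5 → G5 → A5.

A5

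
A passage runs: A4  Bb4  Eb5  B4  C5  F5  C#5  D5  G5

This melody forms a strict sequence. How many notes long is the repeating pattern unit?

9 notes total. Splitting into 3 groups of 3:
A4 Bb4 Eb5 | B4 C5 F5 | C#5 D5 G5
Each cell is the previous one up a 2nd — so the unit is 3 notes.

3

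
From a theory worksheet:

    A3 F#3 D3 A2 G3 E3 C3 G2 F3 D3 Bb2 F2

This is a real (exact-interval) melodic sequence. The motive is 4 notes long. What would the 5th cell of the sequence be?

Db3 Bb2 Gb2 Db2

The 4-note cells begin on A3, G3, F3 — each down a 2nd from the last.
Extending down a 2nd: Eb3 → Db3.
From Db3 the exact shape gives Db3 Bb2 Gb2 Db2.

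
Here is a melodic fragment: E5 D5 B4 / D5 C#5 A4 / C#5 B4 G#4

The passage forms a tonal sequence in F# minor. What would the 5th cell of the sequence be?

A4 G#4 E4

With a 3-note motive the entries are E5, D5, C#5, each down a 2nd from the previous.
Extending down a 2nd: B4 → A4.
Statement 5 starts on A4 and keeps the same diatonic contour: A4 G#4 E4.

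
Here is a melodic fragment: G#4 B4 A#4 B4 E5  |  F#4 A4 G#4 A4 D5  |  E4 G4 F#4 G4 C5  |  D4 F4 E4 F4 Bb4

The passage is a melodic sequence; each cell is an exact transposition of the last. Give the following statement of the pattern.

Unit = 5 notes; the statements start on G#4, F#4, E4, D4, moving down a 2nd each time.
From C4 the exact shape gives C4 Eb4 D4 Eb4 Ab4.

C4 Eb4 D4 Eb4 Ab4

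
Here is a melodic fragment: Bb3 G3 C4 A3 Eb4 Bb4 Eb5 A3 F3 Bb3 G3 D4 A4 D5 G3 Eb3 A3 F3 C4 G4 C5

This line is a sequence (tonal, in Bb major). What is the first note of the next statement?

F3

Taking 7-note groups, the heads are Bb3, A3, G3: the pattern moves down a 2nd.
The next head, down a 2nd from G3, is F3.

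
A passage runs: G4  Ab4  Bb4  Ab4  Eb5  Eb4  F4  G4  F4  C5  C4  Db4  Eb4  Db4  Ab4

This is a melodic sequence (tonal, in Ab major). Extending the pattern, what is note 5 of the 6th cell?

Bb3

The unit is 5 notes. Position-5 pitches of the 3 shown cells: Eb5, C5, Ab4.
Extending down a 3rd: F4 → Db4 → Bb3.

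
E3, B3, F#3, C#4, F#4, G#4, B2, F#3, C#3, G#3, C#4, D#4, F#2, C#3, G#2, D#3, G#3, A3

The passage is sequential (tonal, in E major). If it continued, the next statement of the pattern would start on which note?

Taking 6-note groups, the heads are E3, B2, F#2: the pattern moves down a 4th.
One more step down a 4th gives C#2.

C#2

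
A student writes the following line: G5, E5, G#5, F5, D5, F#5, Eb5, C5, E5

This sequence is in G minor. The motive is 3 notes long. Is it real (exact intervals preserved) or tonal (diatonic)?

real

Each cell has the same semitone pattern (-3, 4) — intervals are preserved exactly.
And E5 lies outside G minor, so the sequence is real rather than tonal.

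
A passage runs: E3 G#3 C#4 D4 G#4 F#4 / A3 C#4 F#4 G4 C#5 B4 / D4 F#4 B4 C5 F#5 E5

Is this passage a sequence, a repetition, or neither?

sequence

Each 6-note cell is the previous one transposed up a 4th.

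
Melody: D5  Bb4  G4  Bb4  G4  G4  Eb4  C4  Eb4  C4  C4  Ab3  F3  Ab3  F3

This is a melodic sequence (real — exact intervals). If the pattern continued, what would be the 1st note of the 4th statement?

Grouping in 5s, the 1st note of each cell is D5, G4, C4.
Each moves down a 5th; the next is F3.

F3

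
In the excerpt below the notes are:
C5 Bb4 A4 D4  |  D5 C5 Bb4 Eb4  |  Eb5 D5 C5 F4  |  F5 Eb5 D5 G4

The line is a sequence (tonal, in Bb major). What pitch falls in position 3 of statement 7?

Grouping in 4s, the 3rd note of each cell is A4, Bb4, C5, D5.
Extending up a 2nd: Eb5 → F5 → G5.

G5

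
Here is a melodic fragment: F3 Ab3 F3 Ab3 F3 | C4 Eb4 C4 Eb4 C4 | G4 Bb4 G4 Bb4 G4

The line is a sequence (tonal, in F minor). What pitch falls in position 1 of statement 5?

Ab5

The unit is 5 notes. Position-1 pitches of the 3 shown cells: F3, C4, G4.
Carrying that up a 5th forward: Db5 → Ab5.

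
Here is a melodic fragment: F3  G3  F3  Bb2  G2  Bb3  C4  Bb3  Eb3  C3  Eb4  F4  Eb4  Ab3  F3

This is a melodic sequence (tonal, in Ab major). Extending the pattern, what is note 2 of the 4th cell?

The unit is 5 notes. Position-2 pitches of the 3 shown cells: G3, C4, F4.
Each moves up a 4th; the next is Bb4.

Bb4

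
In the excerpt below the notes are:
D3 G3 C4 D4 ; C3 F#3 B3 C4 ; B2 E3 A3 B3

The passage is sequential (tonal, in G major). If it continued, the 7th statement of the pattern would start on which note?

The 4-note cells begin on D3, C3, B2 — each down a 2nd from the last.
Extending the heads down a 2nd: A2 → G2 → F#2 → E2.

E2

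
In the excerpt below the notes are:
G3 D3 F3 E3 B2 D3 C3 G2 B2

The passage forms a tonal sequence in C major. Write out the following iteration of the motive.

A2 E2 G2

The 3-note cells begin on G3, E3, C3 — each down a 3rd from the last.
So cell 4 is A2 E2 G2.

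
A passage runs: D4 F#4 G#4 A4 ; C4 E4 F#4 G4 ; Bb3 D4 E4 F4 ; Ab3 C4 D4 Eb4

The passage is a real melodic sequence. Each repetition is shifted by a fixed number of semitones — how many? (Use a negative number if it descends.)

Unit = 4 notes; the statements start on D4, C4, Bb3, Ab3, moving down a 2nd each time.
Counting half-steps from D4 to C4: -2.

-2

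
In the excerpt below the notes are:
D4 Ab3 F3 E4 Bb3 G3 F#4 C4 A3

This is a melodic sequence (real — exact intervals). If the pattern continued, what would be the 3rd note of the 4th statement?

B3

With 3-note cells, note 3 of each statement runs F3, G3, A3.
One more up a 2nd gives B3.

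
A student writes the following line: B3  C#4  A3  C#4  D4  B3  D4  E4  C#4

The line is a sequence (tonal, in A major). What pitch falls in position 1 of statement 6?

G#4

With 3-note cells, note 1 of each statement runs B3, C#4, D4.
Each moves up a 2nd. Continuing: E4 → F#4 → G#4.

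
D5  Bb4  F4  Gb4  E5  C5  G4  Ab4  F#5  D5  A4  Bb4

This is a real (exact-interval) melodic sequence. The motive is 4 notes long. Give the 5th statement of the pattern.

With a 4-note motive the entries are D5, E5, F#5, each up a 2nd from the previous.
Continuing the starts: G#5 → A#5.
From A#5 the exact shape gives A#5 F#5 C#5 D5.

A#5 F#5 C#5 D5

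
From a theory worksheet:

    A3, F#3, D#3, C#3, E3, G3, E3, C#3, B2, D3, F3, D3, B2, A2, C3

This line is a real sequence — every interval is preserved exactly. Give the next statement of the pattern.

Eb3 C3 A2 G2 Bb2

With a 5-note motive the entries are A3, G3, F3, each down a 2nd from the previous.
So cell 4 is Eb3 C3 A2 G2 Bb2.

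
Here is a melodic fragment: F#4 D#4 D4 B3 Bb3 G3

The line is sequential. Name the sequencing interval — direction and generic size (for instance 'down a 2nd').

down a 3rd

With a 2-note motive the entries are F#4, D4, Bb3, each down a 3rd from the previous.
F#4 to D4 is down a 3rd.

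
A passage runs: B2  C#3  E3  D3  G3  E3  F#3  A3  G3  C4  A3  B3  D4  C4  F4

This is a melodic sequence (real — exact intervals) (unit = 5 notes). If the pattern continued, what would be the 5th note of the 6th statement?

The unit is 5 notes. Position-5 pitches of the 3 shown cells: G3, C4, F4.
Carrying that up a 4th forward: Bb4 → Eb5 → Ab5.

Ab5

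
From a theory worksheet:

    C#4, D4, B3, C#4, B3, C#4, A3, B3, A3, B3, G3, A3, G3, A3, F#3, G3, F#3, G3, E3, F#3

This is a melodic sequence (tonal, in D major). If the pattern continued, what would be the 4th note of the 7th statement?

With 4-note cells, note 4 of each statement runs C#4, B3, A3, G3, F#3.
Carrying that down a 2nd forward: E3 → D3.

D3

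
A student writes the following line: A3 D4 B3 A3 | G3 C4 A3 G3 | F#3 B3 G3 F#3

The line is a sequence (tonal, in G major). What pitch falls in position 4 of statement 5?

With 4-note cells, note 4 of each statement runs A3, G3, F#3.
Extending down a 2nd: E3 → D3.

D3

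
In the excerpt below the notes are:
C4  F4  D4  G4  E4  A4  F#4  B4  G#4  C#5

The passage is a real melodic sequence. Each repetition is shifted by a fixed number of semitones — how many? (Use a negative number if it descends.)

2

Taking 2-note groups, the heads are C4, D4, E4, F#4, G#4: the pattern moves up a 2nd.
C4→D4 is 62 − 60 = 2 semitones.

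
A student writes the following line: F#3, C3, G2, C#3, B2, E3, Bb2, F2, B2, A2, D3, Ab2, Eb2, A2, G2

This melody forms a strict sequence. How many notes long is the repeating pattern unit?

There are 15 notes; a 5-note unit gives 3 cells:
F#3 C3 G2 C#3 B2 | E3 Bb2 F2 B2 A2 | D3 Ab2 Eb2 A2 G2
Each cell is the previous one down a 2nd — so the unit is 5 notes.

5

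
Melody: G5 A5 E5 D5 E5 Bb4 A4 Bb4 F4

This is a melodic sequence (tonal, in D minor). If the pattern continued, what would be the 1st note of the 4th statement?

E4

The unit is 3 notes. Position-1 pitches of the 3 shown cells: G5, D5, A4.
From A4, down a 4th gives E4.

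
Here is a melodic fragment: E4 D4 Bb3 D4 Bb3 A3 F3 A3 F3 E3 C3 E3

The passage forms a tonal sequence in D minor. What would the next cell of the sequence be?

C3 Bb2 G2 Bb2

Unit = 4 notes; the statements start on E4, Bb3, F3, moving down a 4th each time.
Statement 4 starts on C3 and keeps the same diatonic contour: C3 Bb2 G2 Bb2.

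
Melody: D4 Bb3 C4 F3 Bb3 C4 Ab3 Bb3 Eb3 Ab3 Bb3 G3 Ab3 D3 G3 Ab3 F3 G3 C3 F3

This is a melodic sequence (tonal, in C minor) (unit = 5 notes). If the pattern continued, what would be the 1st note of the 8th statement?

D3

With 5-note cells, note 1 of each statement runs D4, C4, Bb3, Ab3.
Extending down a 2nd: G3 → F3 → Eb3 → D3.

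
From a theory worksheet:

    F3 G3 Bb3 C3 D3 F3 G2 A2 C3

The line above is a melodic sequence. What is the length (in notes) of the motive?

9 notes total. Splitting into 3 groups of 3:
F3 G3 Bb3 | C3 D3 F3 | G2 A2 C3
Each cell is the previous one down a 4th — so the unit is 3 notes.

3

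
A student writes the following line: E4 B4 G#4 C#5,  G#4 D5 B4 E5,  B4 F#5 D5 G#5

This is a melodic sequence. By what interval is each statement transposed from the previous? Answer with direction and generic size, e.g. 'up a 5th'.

up a 3rd

The 4-note cells begin on E4, G#4, B4 — each up a 3rd from the last.
From E4 to G#4: up a 3rd.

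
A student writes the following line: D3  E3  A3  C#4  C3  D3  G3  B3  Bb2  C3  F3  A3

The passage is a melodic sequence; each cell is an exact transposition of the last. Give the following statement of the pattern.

Ab2 Bb2 Eb3 G3

With a 4-note motive the entries are D3, C3, Bb2, each down a 2nd from the previous.
From Ab2 the exact shape gives Ab2 Bb2 Eb3 G3.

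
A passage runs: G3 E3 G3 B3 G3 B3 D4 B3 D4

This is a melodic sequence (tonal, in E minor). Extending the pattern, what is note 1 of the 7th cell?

E5

Grouping in 3s, the 1st note of each cell is G3, B3, D4.
Each moves up a 3rd. Continuing: F#4 → A4 → C5 → E5.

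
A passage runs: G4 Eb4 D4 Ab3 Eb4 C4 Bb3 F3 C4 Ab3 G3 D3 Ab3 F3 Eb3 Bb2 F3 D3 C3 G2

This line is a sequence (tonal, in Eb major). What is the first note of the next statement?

Taking 4-note groups, the heads are G4, Eb4, C4, Ab3, F3: the pattern moves down a 3rd.
The next head, down a 3rd from F3, is D3.

D3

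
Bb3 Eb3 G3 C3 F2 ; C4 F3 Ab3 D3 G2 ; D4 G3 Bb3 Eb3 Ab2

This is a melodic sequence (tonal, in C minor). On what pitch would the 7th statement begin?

Unit = 5 notes; the statements start on Bb3, C4, D4, moving up a 2nd each time.
Continuing: Eb4 → F4 → G4 → Ab4. Statement 7 starts on Ab4.

Ab4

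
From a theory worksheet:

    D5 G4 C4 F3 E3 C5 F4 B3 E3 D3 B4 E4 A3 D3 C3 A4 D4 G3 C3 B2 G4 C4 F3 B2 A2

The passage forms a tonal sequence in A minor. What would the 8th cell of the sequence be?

D4 G3 C3 F2 E2

Unit = 5 notes; the statements start on D5, C5, B4, A4, G4, moving down a 2nd each time.
Extending down a 2nd: F4 → E4 → D4.
Statement 8 starts on D4 and keeps the same diatonic contour: D4 G3 C3 F2 E2.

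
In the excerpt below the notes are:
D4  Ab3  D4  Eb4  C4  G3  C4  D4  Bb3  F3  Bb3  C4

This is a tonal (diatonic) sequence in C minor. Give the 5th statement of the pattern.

Taking 4-note groups, the heads are D4, C4, Bb3: the pattern moves down a 2nd.
Carrying on: Ab3 → G3.
Statement 5 starts on G3 and keeps the same diatonic contour: G3 D3 G3 Ab3.

G3 D3 G3 Ab3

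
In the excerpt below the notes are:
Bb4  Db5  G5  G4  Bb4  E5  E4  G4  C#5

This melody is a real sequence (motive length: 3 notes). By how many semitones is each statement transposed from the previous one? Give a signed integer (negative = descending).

The 3-note cells begin on Bb4, G4, E4 — each down a 3rd from the last.
Bb4 to G4 spans -3 semitones.

-3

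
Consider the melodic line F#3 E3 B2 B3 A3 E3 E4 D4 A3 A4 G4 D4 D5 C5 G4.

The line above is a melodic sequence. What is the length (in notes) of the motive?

3

There are 15 notes; a 3-note unit gives 5 cells:
F#3 E3 B2 | B3 A3 E3 | E4 D4 A3 | A4 G4 D4 | D5 C5 G4
Every group is a transposition up a 4th of the one before; no shorter unit works.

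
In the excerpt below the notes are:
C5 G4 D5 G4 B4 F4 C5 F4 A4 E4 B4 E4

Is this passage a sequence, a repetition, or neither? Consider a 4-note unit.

sequence

Each 4-note cell is the previous one transposed down a 2nd.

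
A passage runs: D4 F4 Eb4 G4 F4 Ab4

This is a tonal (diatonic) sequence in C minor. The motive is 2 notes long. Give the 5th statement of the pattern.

With a 2-note motive the entries are D4, Eb4, F4, each up a 2nd from the previous.
Extending up a 2nd: G4 → Ab4.
From Ab4 the diatonic shape gives Ab4 C5.

Ab4 C5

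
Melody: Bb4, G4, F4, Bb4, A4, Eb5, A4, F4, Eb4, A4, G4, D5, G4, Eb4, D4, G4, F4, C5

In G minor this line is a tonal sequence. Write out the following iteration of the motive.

The 6-note cells begin on Bb4, A4, G4 — each down a 2nd from the last.
From F4 the diatonic shape gives F4 D4 C4 F4 Eb4 Bb4.

F4 D4 C4 F4 Eb4 Bb4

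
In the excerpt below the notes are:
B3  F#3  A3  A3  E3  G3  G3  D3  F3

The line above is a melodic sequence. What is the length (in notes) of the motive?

3

There are 9 notes; a 3-note unit gives 3 cells:
B3 F#3 A3 | A3 E3 G3 | G3 D3 F3
Each cell is the previous one down a 2nd — so the unit is 3 notes.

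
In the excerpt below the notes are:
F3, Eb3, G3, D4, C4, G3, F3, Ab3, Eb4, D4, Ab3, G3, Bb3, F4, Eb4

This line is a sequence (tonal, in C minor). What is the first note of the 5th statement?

Taking 5-note groups, the heads are F3, G3, Ab3: the pattern moves up a 2nd.
Extending the heads up a 2nd: Bb3 → C4.

C4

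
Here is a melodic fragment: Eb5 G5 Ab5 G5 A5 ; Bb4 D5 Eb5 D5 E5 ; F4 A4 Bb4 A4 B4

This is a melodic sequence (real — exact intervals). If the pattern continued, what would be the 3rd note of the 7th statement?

The unit is 5 notes. Position-3 pitches of the 3 shown cells: Ab5, Eb5, Bb4.
Each moves down a 4th. Continuing: F4 → C4 → G3 → D3.

D3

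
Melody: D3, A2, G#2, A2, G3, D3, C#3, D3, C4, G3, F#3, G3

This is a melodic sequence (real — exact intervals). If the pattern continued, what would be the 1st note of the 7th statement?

With 4-note cells, note 1 of each statement runs D3, G3, C4.
Each moves up a 4th. Continuing: F4 → Bb4 → Eb5 → Ab5.

Ab5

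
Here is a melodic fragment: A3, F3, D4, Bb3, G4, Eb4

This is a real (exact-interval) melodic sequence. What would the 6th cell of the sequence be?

With a 2-note motive the entries are A3, D4, G4, each up a 4th from the previous.
Carrying on: C5 → F5 → Bb5.
From Bb5 the exact shape gives Bb5 Gb5.

Bb5 Gb5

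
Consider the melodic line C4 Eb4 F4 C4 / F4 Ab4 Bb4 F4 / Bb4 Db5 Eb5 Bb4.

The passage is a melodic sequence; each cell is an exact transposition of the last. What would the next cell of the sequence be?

Eb5 Gb5 Ab5 Eb5

With a 4-note motive the entries are C4, F4, Bb4, each up a 4th from the previous.
From Eb5 the exact shape gives Eb5 Gb5 Ab5 Eb5.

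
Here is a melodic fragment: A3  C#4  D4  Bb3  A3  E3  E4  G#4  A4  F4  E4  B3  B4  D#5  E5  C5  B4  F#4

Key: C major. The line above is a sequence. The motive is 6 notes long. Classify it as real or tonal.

Each cell has the same semitone pattern (4, 1, -4, -1, -5) — intervals are preserved exactly.
And C#4 lies outside C major, so the sequence is real rather than tonal.

real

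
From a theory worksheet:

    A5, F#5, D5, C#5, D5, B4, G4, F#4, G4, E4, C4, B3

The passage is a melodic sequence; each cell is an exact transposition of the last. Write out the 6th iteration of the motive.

Bb2 G2 Eb2 D2

Unit = 4 notes; the statements start on A5, D5, G4, moving down a 5th each time.
Carrying on: C4 → F3 → Bb2.
Statement 6 starts on Bb2 and keeps the same exact contour: Bb2 G2 Eb2 D2.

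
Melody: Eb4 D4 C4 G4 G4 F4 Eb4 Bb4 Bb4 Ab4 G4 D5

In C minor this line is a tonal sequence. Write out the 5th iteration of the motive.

F5 Eb5 D5 Ab5

The 4-note cells begin on Eb4, G4, Bb4 — each up a 3rd from the last.
Extending up a 3rd: D5 → F5.
So cell 5 is F5 Eb5 D5 Ab5.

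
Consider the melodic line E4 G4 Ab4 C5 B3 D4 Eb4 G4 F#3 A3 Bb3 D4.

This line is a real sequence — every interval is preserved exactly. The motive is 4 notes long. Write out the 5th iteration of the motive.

G#2 B2 C3 E3

Unit = 4 notes; the statements start on E4, B3, F#3, moving down a 4th each time.
Carrying on: C#3 → G#2.
So cell 5 is G#2 B2 C3 E3.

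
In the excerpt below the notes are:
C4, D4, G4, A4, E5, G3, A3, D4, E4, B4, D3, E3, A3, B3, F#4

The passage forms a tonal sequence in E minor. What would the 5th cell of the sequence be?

With a 5-note motive the entries are C4, G3, D3, each down a 4th from the previous.
Extending down a 4th: A2 → E2.
So cell 5 is E2 F#2 B2 C3 G3.

E2 F#2 B2 C3 G3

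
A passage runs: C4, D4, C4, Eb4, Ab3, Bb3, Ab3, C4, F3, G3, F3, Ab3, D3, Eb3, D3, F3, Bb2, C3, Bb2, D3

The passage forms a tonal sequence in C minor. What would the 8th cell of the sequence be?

C2 D2 C2 Eb2

Taking 4-note groups, the heads are C4, Ab3, F3, D3, Bb2: the pattern moves down a 3rd.
Carrying on: G2 → Eb2 → C2.
So cell 8 is C2 D2 C2 Eb2.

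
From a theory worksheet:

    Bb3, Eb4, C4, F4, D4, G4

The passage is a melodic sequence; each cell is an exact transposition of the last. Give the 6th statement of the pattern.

G#4 C#5

The 2-note cells begin on Bb3, C4, D4 — each up a 2nd from the last.
Carrying on: E4 → F#4 → G#4.
From G#4 the exact shape gives G#4 C#5.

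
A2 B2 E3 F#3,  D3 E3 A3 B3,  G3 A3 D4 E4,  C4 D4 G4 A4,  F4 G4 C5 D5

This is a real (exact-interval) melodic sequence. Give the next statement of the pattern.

Unit = 4 notes; the statements start on A2, D3, G3, C4, F4, moving up a 4th each time.
Statement 6 starts on Bb4 and keeps the same exact contour: Bb4 C5 F5 G5.

Bb4 C5 F5 G5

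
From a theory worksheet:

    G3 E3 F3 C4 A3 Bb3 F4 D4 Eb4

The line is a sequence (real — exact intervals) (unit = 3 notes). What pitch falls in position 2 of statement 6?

F5

Grouping in 3s, the 2nd note of each cell is E3, A3, D4.
Extending up a 4th: G4 → C5 → F5.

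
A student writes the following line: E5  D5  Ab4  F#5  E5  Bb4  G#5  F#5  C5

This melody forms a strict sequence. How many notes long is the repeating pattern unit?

9 notes total. Splitting into 3 groups of 3:
E5 D5 Ab4 | F#5 E5 Bb4 | G#5 F#5 C5
Every group is a transposition up a 2nd of the one before; no shorter unit works.

3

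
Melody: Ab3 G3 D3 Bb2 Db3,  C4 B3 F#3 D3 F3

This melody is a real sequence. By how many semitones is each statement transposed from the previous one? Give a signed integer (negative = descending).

4

With a 5-note motive the entries are Ab3, C4, each up a 3rd from the previous.
Ab3 to C4 spans +4 semitones.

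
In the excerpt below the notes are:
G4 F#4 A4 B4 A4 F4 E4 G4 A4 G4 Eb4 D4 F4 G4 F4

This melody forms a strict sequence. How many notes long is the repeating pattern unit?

5

15 notes total. Splitting into 3 groups of 5:
G4 F#4 A4 B4 A4 | F4 E4 G4 A4 G4 | Eb4 D4 F4 G4 F4
Each cell is the previous one down a 2nd — so the unit is 5 notes.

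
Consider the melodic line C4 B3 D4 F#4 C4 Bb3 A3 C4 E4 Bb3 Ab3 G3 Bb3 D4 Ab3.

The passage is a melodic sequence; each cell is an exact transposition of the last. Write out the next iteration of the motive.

With a 5-note motive the entries are C4, Bb3, Ab3, each down a 2nd from the previous.
So cell 4 is Gb3 F3 Ab3 C4 Gb3.

Gb3 F3 Ab3 C4 Gb3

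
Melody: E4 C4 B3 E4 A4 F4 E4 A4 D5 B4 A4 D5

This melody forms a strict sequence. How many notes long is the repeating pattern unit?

4

There are 12 notes; a 4-note unit gives 3 cells:
E4 C4 B3 E4 | A4 F4 E4 A4 | D5 B4 A4 D5
Every group is a transposition up a 4th of the one before; no shorter unit works.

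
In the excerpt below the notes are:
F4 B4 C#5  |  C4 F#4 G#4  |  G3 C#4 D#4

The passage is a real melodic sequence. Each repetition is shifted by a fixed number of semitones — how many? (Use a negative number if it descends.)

-5

The 3-note cells begin on F4, C4, G3 — each down a 4th from the last.
F4→C4 is 60 − 65 = -5 semitones.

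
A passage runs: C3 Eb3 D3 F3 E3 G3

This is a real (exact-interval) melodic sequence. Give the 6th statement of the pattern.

Taking 2-note groups, the heads are C3, D3, E3: the pattern moves up a 2nd.
Carrying on: F#3 → G#3 → A#3.
Statement 6 starts on A#3 and keeps the same exact contour: A#3 C#4.

A#3 C#4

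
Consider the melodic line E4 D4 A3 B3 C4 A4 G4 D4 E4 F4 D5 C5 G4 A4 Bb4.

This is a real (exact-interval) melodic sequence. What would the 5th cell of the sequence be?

With a 5-note motive the entries are E4, A4, D5, each up a 4th from the previous.
Carrying on: G5 → C6.
Statement 5 starts on C6 and keeps the same exact contour: C6 Bb5 F5 G5 Ab5.

C6 Bb5 F5 G5 Ab5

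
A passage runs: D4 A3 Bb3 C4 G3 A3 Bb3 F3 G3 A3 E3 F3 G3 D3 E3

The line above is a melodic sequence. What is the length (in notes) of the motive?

3

15 notes total. Splitting into 5 groups of 3:
D4 A3 Bb3 | C4 G3 A3 | Bb3 F3 G3 | A3 E3 F3 | G3 D3 E3
That's a consistent down a 2nd shift per cell, and no other grouping gives one.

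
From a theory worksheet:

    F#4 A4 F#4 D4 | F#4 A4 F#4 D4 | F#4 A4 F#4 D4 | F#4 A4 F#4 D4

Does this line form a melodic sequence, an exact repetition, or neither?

repetition

Each 4-note cell is identical (F#4 A4 F#4 D4), restated at the same pitch.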